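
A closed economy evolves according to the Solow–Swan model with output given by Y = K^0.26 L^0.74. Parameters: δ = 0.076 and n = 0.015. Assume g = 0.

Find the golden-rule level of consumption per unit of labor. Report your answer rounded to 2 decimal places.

At the golden rule, f'(k) = n + δ, so α·k^(α−1) = n + δ and k_gold = (α/(n + δ))^(1/(1−α)).
k_gold = (0.26/0.091)^(1/0.74) = 2.8571^1.3514 ≈ 4.1318
c_gold = f(k_gold) − (n + δ)·k_gold = 1.4461 − 0.091×4.1318 ≈ 1.0701

c_gold ≈ 1.07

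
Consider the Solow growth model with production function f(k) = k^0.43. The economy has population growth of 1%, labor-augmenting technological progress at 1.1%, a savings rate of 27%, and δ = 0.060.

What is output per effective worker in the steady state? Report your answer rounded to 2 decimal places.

In steady state, investment equals break-even investment: s·k^α = (n + g + δ)·k.
Dividing both sides by k: k^(1−α) = s / (n + g + δ).
k^0.57 = 0.27 / (0.010 + 0.011 + 0.060) = 0.27 / 0.081 = 3.3333
k* = 3.3333^(1/0.57) ≈ 8.2665
y* = (k*)^α = 8.2665^0.43 ≈ 2.4800

y* = 2.48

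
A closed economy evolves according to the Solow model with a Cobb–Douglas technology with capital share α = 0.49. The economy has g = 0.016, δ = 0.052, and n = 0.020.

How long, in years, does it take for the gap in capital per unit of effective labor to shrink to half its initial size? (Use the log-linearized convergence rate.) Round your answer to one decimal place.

Near the steady state the convergence rate is λ = (1 − α)(n + g + δ).
λ = (1 − 0.49) × 0.088 = 0.51 × 0.088 = 0.04488
Half-life = ln 2 / λ = 0.6931 / 0.04488 ≈ 15.44 years

half-life ≈ 15.4 years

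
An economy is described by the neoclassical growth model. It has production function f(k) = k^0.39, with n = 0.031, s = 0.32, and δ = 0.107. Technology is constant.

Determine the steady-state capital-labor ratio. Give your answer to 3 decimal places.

In steady state, investment equals break-even investment: s·k^α = (n + δ)·k.
Dividing both sides by k: k^(1−α) = s / (n + δ).
k^0.61 = 0.32 / (0.031 + 0.107) = 0.32 / 0.138 = 2.3188
k* = 2.3188^(1/0.61) ≈ 3.9700

k* ≈ 3.970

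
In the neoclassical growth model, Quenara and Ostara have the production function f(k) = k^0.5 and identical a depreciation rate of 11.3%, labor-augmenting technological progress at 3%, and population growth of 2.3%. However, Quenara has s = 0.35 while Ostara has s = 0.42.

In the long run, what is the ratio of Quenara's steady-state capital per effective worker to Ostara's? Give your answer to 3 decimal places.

Steady-state k* = [s/(n + g + δ)]^(1/(1−α)), so the ratio is [ (s_Q/(n + g + δ)_Q) / (s_O/(n + g + δ)_O) ]^2.
s_Q/(n + g + δ)_Q = 0.35/0.166 = 2.1084; s_O/(n + g + δ)_O = 0.42/0.166 = 2.5301.
Ratio = (2.1084/2.5301)^2 = 0.8333^2 ≈ 0.6944

ratio ≈ 0.694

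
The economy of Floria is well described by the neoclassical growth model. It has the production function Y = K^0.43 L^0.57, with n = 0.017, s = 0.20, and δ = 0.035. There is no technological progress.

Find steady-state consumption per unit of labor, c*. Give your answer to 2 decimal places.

c* = 2.21

In steady state, investment equals break-even investment: s·k^α = (n + δ)·k.
Rearranging, k^(1−α) = s / (n + δ).
k^0.57 = 0.20 / (0.017 + 0.035) = 0.20 / 0.052 = 3.8462
k* = 3.8462^(1/0.57) ≈ 10.6260
y* = (k*)^α = 10.6260^0.43 ≈ 2.7627
c* = (1 − s)·y* = (1 − 0.20) × 2.7627 ≈ 2.2102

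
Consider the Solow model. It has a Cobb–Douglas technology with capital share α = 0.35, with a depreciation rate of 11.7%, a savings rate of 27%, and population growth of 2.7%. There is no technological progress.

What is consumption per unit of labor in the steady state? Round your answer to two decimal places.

c* = 1.02

In steady state, investment equals break-even investment: s·k^α = (n + δ)·k.
Dividing both sides by k: k^(1−α) = s / (n + δ).
k^0.65 = 0.27 / (0.027 + 0.117) = 0.27 / 0.144 = 1.8750
k* = 1.8750^(1/0.65) ≈ 2.6303
y* = (k*)^α = 2.6303^0.35 ≈ 1.4028
c* = (1 − s)·y* = (1 − 0.27) × 1.4028 ≈ 1.0240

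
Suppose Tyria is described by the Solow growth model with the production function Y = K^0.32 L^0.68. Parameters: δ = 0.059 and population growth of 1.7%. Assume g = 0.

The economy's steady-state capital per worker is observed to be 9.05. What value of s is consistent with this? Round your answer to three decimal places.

s ≈ 0.340

At the steady state, Δk = 0, so s·k^α = (n + δ)·k.
So s / (n + δ) = (k*)^(1−α) = 9.05^0.68 = 4.4722.
Therefore s = 4.4722 × (n + δ) = 4.4722 × 0.076 = 0.3399.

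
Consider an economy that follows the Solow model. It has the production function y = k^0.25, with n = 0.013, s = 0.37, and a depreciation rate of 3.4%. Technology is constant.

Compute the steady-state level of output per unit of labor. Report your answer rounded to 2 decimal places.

At the steady state, Δk = 0, so s·k^α = (n + δ)·k.
Rearranging, k^(1−α) = s / (n + δ).
k^0.75 = 0.37 / (0.013 + 0.034) = 0.37 / 0.047 = 7.8723
k* = 7.8723^(1/0.75) ≈ 15.6604
y* = (k*)^α = 15.6604^0.25 ≈ 1.9893

y* ≈ 1.99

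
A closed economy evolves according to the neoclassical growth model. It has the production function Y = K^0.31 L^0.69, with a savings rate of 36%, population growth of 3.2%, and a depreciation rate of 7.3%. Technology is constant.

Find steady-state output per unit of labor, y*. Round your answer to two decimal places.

Steady state requires s·f(k) = (n + δ)·k, i.e. s·k^α = (n + δ)·k.
Dividing both sides by k: k^(1−α) = s / (n + δ).
k^0.69 = 0.36 / (0.032 + 0.073) = 0.36 / 0.105 = 3.4286
k* = 3.4286^(1/0.69) ≈ 5.9639
y* = (k*)^α = 5.9639^0.31 ≈ 1.7395

y* = 1.74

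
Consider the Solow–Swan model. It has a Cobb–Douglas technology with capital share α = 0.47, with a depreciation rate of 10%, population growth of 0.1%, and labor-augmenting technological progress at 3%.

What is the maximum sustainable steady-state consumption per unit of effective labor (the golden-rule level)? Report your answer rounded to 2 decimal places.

At the golden rule, f'(k) = n + g + δ, so α·k^(α−1) = n + g + δ and k_gold = (α/(n + g + δ))^(1/(1−α)).
k_gold = (0.47/0.131)^(1/0.53) = 3.5878^1.8868 ≈ 11.1391
c_gold = f(k_gold) − (n + g + δ)·k_gold = 3.1047 − 0.131×11.1391 ≈ 1.6455

c_gold ≈ 1.65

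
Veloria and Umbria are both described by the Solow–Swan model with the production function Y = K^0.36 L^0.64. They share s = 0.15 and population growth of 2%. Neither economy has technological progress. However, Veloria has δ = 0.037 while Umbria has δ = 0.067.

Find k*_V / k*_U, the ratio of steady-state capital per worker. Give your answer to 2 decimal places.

Steady-state k* = [s/(n + δ)]^(1/(1−α)), so the ratio is [ (s_V/(n + δ)_V) / (s_U/(n + δ)_U) ]^1.5625.
s_V/(n + δ)_V = 0.15/0.057 = 2.6316; s_U/(n + δ)_U = 0.15/0.087 = 1.7241.
Ratio = (2.6316/1.7241)^1.5625 = 1.5264^1.5625 ≈ 1.9363

k*_V / k*_U ≈ 1.94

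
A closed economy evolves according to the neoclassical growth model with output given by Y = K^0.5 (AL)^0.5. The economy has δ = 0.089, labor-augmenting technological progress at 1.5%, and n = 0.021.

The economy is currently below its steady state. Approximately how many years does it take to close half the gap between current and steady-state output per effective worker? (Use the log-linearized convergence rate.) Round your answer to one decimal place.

Near the steady state the convergence rate is λ = (1 − α)(n + g + δ).
λ = (1 − 0.5) × 0.125 = 0.5 × 0.125 = 0.0625
Half-life = ln 2 / λ = 0.6931 / 0.0625 ≈ 11.09 years

about 11.1 years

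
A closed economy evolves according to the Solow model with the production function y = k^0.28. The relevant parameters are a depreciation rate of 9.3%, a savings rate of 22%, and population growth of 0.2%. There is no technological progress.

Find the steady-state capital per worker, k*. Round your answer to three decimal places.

At the steady state, Δk = 0, so s·k^α = (n + δ)·k.
Dividing both sides by k: k^(1−α) = s / (n + δ).
k^0.72 = 0.22 / (0.002 + 0.093) = 0.22 / 0.095 = 2.3158
k* = 2.3158^(1/0.72) ≈ 3.2102

k* ≈ 3.210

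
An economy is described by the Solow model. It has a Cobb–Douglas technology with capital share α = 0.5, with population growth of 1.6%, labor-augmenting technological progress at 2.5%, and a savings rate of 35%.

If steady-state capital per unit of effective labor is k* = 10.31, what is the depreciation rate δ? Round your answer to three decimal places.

At the steady state, Δk = 0, so s·k^α = (n + g + δ)·k.
So s / (n + g + δ) = (k*)^(1−α) = 10.31^0.5 = 3.2109.
Therefore n + g + δ = s / 3.2109 = 0.35 / 3.2109 = 0.1090, so δ = 0.1090 − 0.041 = 0.0680.

δ ≈ 0.068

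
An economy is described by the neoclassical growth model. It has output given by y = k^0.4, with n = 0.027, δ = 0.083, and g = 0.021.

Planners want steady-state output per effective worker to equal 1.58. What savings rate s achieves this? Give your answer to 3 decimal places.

Steady state requires s·f(k) = (n + g + δ)·k, i.e. s·k^α = (n + g + δ)·k.
Since y* = [s/(n + g + δ)]^(α/(1−α)), we have s/(n + g + δ) = (y*)^((1−α)/α) = 1.58^1.5 = 1.9860.
Therefore s = 1.9860 × (n + g + δ) = 1.9860 × 0.131 = 0.2602.

s ≈ 0.260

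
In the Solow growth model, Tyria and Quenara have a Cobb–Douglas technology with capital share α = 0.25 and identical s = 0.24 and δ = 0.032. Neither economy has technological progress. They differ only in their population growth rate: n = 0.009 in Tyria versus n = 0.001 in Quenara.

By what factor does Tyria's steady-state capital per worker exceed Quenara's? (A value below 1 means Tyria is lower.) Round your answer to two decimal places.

ratio ≈ 0.75

Steady-state k* = [s/(n + δ)]^(1/(1−α)), so the ratio is [ (s_T/(n + δ)_T) / (s_Q/(n + δ)_Q) ]^1.3333.
s_T/(n + δ)_T = 0.24/0.041 = 5.8537; s_Q/(n + δ)_Q = 0.24/0.033 = 7.2727.
Ratio = (5.8537/7.2727)^1.3333 = 0.8049^1.3333 ≈ 0.7487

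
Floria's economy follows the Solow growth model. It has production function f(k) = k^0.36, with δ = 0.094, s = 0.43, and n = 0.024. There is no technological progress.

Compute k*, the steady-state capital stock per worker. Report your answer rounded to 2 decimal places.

k* = 7.54

At the steady state, Δk = 0, so s·k^α = (n + δ)·k.
Rearranging, k^(1−α) = s / (n + δ).
k^0.64 = 0.43 / (0.024 + 0.094) = 0.43 / 0.118 = 3.6441
k* = 3.6441^(1/0.64) ≈ 7.5420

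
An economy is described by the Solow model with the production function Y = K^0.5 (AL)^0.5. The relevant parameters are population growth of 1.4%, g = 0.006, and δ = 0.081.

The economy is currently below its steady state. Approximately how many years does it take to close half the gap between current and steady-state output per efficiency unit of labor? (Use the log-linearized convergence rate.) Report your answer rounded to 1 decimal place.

Near the steady state the convergence rate is λ = (1 − α)(n + g + δ).
λ = (1 − 0.5) × 0.101 = 0.5 × 0.101 = 0.0505
Half-life = ln 2 / λ = 0.6931 / 0.0505 ≈ 13.72 years

t_½ ≈ 13.7 years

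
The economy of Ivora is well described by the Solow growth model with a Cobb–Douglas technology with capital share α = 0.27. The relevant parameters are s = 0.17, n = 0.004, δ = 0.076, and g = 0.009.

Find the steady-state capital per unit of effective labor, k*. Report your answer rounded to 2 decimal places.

k* ≈ 2.43

Steady state requires s·f(k) = (n + g + δ)·k, i.e. s·k^α = (n + g + δ)·k.
Rearranging, k^(1−α) = s / (n + g + δ).
k^0.73 = 0.17 / (0.004 + 0.009 + 0.076) = 0.17 / 0.089 = 1.9101
k* = 1.9101^(1/0.73) ≈ 2.4267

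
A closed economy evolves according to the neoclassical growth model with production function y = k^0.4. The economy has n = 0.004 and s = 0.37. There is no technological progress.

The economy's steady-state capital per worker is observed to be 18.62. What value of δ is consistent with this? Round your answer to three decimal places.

δ ≈ 0.060

In steady state, investment equals break-even investment: s·k^α = (n + δ)·k.
So s / (n + δ) = (k*)^(1−α) = 18.62^0.6 = 5.7808.
Therefore n + δ = s / 5.7808 = 0.37 / 5.7808 = 0.0640, so δ = 0.0640 − 0.004 = 0.0600.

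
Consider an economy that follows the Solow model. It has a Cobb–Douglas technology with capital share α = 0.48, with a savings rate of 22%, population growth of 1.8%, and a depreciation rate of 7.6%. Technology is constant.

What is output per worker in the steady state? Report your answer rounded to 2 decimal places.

At the steady state, Δk = 0, so s·k^α = (n + δ)·k.
Rearranging, k^(1−α) = s / (n + δ).
k^0.52 = 0.22 / (0.018 + 0.076) = 0.22 / 0.094 = 2.3404
k* = 2.3404^(1/0.52) ≈ 5.1307
y* = (k*)^α = 5.1307^0.48 ≈ 2.1922

y* = 2.19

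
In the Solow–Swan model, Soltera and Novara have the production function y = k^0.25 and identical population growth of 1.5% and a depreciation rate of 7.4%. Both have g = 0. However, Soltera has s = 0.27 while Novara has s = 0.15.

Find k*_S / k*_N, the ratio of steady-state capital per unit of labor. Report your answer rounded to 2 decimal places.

Steady-state k* = [s/(n + δ)]^(1/(1−α)), so the ratio is [ (s_S/(n + δ)_S) / (s_N/(n + δ)_N) ]^1.3333.
s_S/(n + δ)_S = 0.27/0.089 = 3.0337; s_N/(n + δ)_N = 0.15/0.089 = 1.6854.
Ratio = (3.0337/1.6854)^1.3333 = 1.8000^1.3333 ≈ 2.1895

k*_S / k*_N ≈ 2.19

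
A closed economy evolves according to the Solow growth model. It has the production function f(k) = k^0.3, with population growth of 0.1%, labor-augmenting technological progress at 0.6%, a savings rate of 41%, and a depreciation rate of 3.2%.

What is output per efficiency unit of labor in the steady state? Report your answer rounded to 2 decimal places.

y* = 2.74

In steady state, investment equals break-even investment: s·k^α = (n + g + δ)·k.
Rearranging, k^(1−α) = s / (n + g + δ).
k^0.7 = 0.41 / (0.001 + 0.006 + 0.032) = 0.41 / 0.039 = 10.5128
k* = 10.5128^(1/0.7) ≈ 28.8136
y* = (k*)^α = 28.8136^0.3 ≈ 2.7408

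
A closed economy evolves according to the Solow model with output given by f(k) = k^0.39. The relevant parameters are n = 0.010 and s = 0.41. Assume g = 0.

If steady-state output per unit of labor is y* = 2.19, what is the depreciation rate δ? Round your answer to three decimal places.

δ ≈ 0.110

In steady state, investment equals break-even investment: s·k^α = (n + δ)·k.
Since y* = [s/(n + δ)]^(α/(1−α)), we have s/(n + δ) = (y*)^((1−α)/α) = 2.19^1.5641 = 3.4079.
Therefore n + δ = s / 3.4079 = 0.41 / 3.4079 = 0.1203, so δ = 0.1203 − 0.010 = 0.1103.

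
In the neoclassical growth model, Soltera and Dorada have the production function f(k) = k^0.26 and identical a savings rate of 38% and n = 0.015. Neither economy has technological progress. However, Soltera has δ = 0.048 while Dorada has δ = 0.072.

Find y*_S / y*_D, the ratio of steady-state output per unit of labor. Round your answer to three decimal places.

Steady-state y* = [s/(n + δ)]^(α/(1−α)), so the ratio is [ (s_S/(n + δ)_S) / (s_D/(n + δ)_D) ]^0.3514.
s_S/(n + δ)_S = 0.38/0.063 = 6.0317; s_D/(n + δ)_D = 0.38/0.087 = 4.3678.
Ratio = (6.0317/4.3678)^0.3514 = 1.3809^0.3514 ≈ 1.1201

ratio ≈ 1.120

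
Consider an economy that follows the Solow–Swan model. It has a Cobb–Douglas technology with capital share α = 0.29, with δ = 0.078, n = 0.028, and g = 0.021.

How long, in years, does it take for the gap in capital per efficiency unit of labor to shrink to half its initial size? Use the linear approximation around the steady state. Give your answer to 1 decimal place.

Near the steady state the convergence rate is λ = (1 − α)(n + g + δ).
λ = (1 − 0.29) × 0.127 = 0.71 × 0.127 = 0.09017
Half-life = ln 2 / λ = 0.6931 / 0.09017 ≈ 7.69 years

t_½ ≈ 7.7 years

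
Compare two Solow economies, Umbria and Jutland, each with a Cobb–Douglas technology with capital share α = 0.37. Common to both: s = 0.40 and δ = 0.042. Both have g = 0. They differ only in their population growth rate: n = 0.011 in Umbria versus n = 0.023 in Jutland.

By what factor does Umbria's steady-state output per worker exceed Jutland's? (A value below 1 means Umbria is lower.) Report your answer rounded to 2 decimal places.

ratio ≈ 1.13

Steady-state y* = [s/(n + δ)]^(α/(1−α)), so the ratio is [ (s_U/(n + δ)_U) / (s_J/(n + δ)_J) ]^0.5873.
s_U/(n + δ)_U = 0.40/0.053 = 7.5472; s_J/(n + δ)_J = 0.40/0.065 = 6.1538.
Ratio = (7.5472/6.1538)^0.5873 = 1.2264^0.5873 ≈ 1.1273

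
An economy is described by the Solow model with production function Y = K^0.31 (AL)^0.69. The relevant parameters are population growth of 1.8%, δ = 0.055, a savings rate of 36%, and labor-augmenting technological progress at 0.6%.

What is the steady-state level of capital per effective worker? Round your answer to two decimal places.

k* = 9.01

At the steady state, Δk = 0, so s·k^α = (n + g + δ)·k.
Dividing both sides by k: k^(1−α) = s / (n + g + δ).
k^0.69 = 0.36 / (0.018 + 0.006 + 0.055) = 0.36 / 0.079 = 4.5570
k* = 4.5570^(1/0.69) ≈ 9.0076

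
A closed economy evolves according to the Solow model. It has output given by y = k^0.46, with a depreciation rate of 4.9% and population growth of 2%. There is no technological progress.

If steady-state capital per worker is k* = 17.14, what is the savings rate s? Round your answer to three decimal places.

s ≈ 0.320

At the steady state, Δk = 0, so s·k^α = (n + δ)·k.
So s / (n + δ) = (k*)^(1−α) = 17.14^0.54 = 4.6384.
Therefore s = 4.6384 × (n + δ) = 4.6384 × 0.069 = 0.3200.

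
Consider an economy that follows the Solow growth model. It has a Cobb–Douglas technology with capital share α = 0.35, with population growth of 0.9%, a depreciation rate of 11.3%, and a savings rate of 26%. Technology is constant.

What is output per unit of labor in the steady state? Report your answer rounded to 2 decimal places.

In steady state, investment equals break-even investment: s·k^α = (n + δ)·k.
Dividing both sides by k: k^(1−α) = s / (n + δ).
k^0.65 = 0.26 / (0.009 + 0.113) = 0.26 / 0.122 = 2.1311
k* = 2.1311^(1/0.65) ≈ 3.2029
y* = (k*)^α = 3.2029^0.35 ≈ 1.5029

y* = 1.50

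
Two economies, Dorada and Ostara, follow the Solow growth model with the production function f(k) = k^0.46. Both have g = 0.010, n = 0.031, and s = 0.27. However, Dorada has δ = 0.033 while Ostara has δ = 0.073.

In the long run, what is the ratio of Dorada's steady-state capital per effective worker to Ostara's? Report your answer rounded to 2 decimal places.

Steady-state k* = [s/(n + g + δ)]^(1/(1−α)), so the ratio is [ (s_D/(n + g + δ)_D) / (s_O/(n + g + δ)_O) ]^1.8519.
s_D/(n + g + δ)_D = 0.27/0.074 = 3.6486; s_O/(n + g + δ)_O = 0.27/0.114 = 2.3684.
Ratio = (3.6486/2.3684)^1.8519 = 1.5405^1.8519 ≈ 2.2260

k*_D / k*_O ≈ 2.23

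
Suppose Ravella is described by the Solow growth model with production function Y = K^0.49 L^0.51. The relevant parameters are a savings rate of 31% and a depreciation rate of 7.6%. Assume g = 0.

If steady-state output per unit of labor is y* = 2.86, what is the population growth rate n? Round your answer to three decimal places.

Steady state requires s·f(k) = (n + δ)·k, i.e. s·k^α = (n + δ)·k.
Since y* = [s/(n + δ)]^(α/(1−α)), we have s/(n + δ) = (y*)^((1−α)/α) = 2.86^1.0408 = 2.9853.
Therefore n + δ = s / 2.9853 = 0.31 / 2.9853 = 0.1038, so n = 0.1038 − 0.076 = 0.0278.

n ≈ 0.028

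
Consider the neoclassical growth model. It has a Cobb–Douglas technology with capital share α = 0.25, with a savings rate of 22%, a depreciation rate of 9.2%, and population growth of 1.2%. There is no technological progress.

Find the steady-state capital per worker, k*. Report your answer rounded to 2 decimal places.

At the steady state, Δk = 0, so s·k^α = (n + δ)·k.
Dividing both sides by k: k^(1−α) = s / (n + δ).
k^0.75 = 0.22 / (0.012 + 0.092) = 0.22 / 0.104 = 2.1154
k* = 2.1154^(1/0.75) ≈ 2.7155

k* = 2.72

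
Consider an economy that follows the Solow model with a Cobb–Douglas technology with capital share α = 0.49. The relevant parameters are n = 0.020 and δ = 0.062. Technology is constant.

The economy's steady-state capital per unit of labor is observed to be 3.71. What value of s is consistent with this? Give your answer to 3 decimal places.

At the steady state, Δk = 0, so s·k^α = (n + δ)·k.
So s / (n + δ) = (k*)^(1−α) = 3.71^0.51 = 1.9516.
Therefore s = 1.9516 × (n + δ) = 1.9516 × 0.082 = 0.1600.

s ≈ 0.160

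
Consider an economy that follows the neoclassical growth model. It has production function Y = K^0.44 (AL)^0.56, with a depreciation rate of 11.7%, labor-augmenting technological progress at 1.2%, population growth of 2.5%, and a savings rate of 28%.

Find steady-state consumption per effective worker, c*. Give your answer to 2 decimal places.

c* = 1.15

In steady state, investment equals break-even investment: s·k^α = (n + g + δ)·k.
Rearranging, k^(1−α) = s / (n + g + δ).
k^0.56 = 0.28 / (0.025 + 0.012 + 0.117) = 0.28 / 0.154 = 1.8182
k* = 1.8182^(1/0.56) ≈ 2.9083
y* = (k*)^α = 2.9083^0.44 ≈ 1.5996
c* = (1 − s)·y* = (1 − 0.28) × 1.5996 ≈ 1.1517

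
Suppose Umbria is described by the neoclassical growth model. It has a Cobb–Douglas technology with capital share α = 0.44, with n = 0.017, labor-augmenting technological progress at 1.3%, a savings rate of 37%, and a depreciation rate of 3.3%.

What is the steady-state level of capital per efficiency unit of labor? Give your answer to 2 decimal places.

k* = 23.60

At the steady state, Δk = 0, so s·k^α = (n + g + δ)·k.
Dividing both sides by k: k^(1−α) = s / (n + g + δ).
k^0.56 = 0.37 / (0.017 + 0.013 + 0.033) = 0.37 / 0.063 = 5.8730
k* = 5.8730^(1/0.56) ≈ 23.6028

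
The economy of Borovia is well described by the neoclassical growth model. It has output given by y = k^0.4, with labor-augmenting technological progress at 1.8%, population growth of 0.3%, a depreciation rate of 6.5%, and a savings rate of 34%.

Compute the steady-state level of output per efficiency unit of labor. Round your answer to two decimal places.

In steady state, investment equals break-even investment: s·k^α = (n + g + δ)·k.
Dividing both sides by k: k^(1−α) = s / (n + g + δ).
k^0.6 = 0.34 / (0.003 + 0.018 + 0.065) = 0.34 / 0.086 = 3.9535
k* = 3.9535^(1/0.6) ≈ 9.8848
y* = (k*)^α = 9.8848^0.4 ≈ 2.5003

y* ≈ 2.50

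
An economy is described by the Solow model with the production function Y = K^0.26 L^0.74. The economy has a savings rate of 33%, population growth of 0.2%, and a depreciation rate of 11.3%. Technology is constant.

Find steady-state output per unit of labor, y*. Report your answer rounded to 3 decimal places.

y* = 1.448

At the steady state, Δk = 0, so s·k^α = (n + δ)·k.
Rearranging, k^(1−α) = s / (n + δ).
k^0.74 = 0.33 / (0.002 + 0.113) = 0.33 / 0.115 = 2.8696
k* = 2.8696^(1/0.74) ≈ 4.1560
y* = (k*)^α = 4.1560^0.26 ≈ 1.4483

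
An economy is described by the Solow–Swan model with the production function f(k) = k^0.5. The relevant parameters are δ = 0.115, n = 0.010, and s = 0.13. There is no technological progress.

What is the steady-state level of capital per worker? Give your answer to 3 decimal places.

k* = 1.082

In steady state, investment equals break-even investment: s·k^α = (n + δ)·k.
Rearranging, k^(1−α) = s / (n + δ).
k^0.5 = 0.13 / (0.010 + 0.115) = 0.13 / 0.125 = 1.0400
k* = 1.0400^(1/0.5) ≈ 1.0816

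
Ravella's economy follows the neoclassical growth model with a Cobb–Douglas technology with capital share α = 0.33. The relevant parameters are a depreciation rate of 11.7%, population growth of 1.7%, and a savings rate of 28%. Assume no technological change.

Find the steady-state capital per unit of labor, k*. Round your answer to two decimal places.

k* ≈ 3.00

In steady state, investment equals break-even investment: s·k^α = (n + δ)·k.
Dividing both sides by k: k^(1−α) = s / (n + δ).
k^0.67 = 0.28 / (0.017 + 0.117) = 0.28 / 0.134 = 2.0896
k* = 2.0896^(1/0.67) ≈ 3.0040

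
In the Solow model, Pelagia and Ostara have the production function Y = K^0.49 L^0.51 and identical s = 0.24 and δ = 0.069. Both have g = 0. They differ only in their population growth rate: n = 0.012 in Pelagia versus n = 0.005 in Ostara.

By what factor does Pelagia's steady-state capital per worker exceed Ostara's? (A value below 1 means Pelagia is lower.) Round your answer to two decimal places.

Steady-state k* = [s/(n + δ)]^(1/(1−α)), so the ratio is [ (s_P/(n + δ)_P) / (s_O/(n + δ)_O) ]^1.9608.
s_P/(n + δ)_P = 0.24/0.081 = 2.9630; s_O/(n + δ)_O = 0.24/0.074 = 3.2432.
Ratio = (2.9630/3.2432)^1.9608 = 0.9136^1.9608 ≈ 0.8376

k*_P / k*_O ≈ 0.84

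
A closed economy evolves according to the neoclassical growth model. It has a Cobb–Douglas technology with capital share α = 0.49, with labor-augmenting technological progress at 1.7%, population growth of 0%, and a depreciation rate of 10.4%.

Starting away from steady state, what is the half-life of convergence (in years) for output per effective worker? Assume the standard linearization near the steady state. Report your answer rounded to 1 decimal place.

about 11.2 years

Near the steady state the convergence rate is λ = (1 − α)(n + g + δ).
λ = (1 − 0.49) × 0.121 = 0.51 × 0.121 = 0.06171
Half-life = ln 2 / λ = 0.6931 / 0.06171 ≈ 11.23 years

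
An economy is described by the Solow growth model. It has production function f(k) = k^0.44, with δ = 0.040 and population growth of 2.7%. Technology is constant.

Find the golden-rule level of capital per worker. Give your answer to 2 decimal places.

k_gold ≈ 28.81

The golden rule sets f'(k) = n + δ, i.e. α·k^(α−1) = n + δ.
So k^(1−α) = α / (n + δ) = 0.44 / 0.067 = 6.5672.
k_gold = 6.5672^(1/0.56) ≈ 28.8143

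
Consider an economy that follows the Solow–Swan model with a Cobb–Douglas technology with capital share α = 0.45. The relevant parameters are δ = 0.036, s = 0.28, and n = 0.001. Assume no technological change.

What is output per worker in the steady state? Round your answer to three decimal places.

y* ≈ 5.238

Steady state requires s·f(k) = (n + δ)·k, i.e. s·k^α = (n + δ)·k.
Dividing both sides by k: k^(1−α) = s / (n + δ).
k^0.55 = 0.28 / (0.001 + 0.036) = 0.28 / 0.037 = 7.5676
k* = 7.5676^(1/0.55) ≈ 39.6375
y* = (k*)^α = 39.6375^0.45 ≈ 5.2378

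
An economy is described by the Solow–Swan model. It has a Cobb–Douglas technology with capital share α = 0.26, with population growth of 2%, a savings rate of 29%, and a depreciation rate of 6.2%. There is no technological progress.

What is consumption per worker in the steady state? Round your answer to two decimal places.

c* ≈ 1.11

Steady state requires s·f(k) = (n + δ)·k, i.e. s·k^α = (n + δ)·k.
Rearranging, k^(1−α) = s / (n + δ).
k^0.74 = 0.29 / (0.020 + 0.062) = 0.29 / 0.082 = 3.5366
k* = 3.5366^(1/0.74) ≈ 5.5123
y* = (k*)^α = 5.5123^0.26 ≈ 1.5586
c* = (1 − s)·y* = (1 − 0.29) × 1.5586 ≈ 1.1066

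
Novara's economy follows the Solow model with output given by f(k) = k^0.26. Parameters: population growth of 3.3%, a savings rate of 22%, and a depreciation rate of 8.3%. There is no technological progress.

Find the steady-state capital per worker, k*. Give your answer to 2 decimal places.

In steady state, investment equals break-even investment: s·k^α = (n + δ)·k.
Rearranging, k^(1−α) = s / (n + δ).
k^0.74 = 0.22 / (0.033 + 0.083) = 0.22 / 0.116 = 1.8966
k* = 1.8966^(1/0.74) ≈ 2.3749

k* = 2.37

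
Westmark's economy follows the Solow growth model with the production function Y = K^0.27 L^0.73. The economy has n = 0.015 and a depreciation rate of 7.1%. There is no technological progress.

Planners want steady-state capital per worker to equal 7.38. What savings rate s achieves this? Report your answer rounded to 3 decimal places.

In steady state, investment equals break-even investment: s·k^α = (n + δ)·k.
So s / (n + δ) = (k*)^(1−α) = 7.38^0.73 = 4.3021.
Therefore s = 4.3021 × (n + δ) = 4.3021 × 0.086 = 0.3700.

s ≈ 0.370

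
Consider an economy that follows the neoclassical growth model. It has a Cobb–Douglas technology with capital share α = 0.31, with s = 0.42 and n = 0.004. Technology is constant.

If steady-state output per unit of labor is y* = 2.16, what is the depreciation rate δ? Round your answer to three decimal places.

In steady state, investment equals break-even investment: s·k^α = (n + δ)·k.
Since y* = [s/(n + δ)]^(α/(1−α)), we have s/(n + δ) = (y*)^((1−α)/α) = 2.16^2.2258 = 5.5517.
Therefore n + δ = s / 5.5517 = 0.42 / 5.5517 = 0.0757, so δ = 0.0757 − 0.004 = 0.0717.

δ ≈ 0.072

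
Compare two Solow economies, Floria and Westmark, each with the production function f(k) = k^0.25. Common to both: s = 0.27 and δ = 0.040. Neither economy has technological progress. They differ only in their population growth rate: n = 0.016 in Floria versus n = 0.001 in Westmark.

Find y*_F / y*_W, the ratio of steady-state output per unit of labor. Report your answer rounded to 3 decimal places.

Steady-state y* = [s/(n + δ)]^(α/(1−α)), so the ratio is [ (s_F/(n + δ)_F) / (s_W/(n + δ)_W) ]^0.3333.
s_F/(n + δ)_F = 0.27/0.056 = 4.8214; s_W/(n + δ)_W = 0.27/0.041 = 6.5854.
Ratio = (4.8214/6.5854)^0.3333 = 0.7321^0.3333 ≈ 0.9013

ratio ≈ 0.901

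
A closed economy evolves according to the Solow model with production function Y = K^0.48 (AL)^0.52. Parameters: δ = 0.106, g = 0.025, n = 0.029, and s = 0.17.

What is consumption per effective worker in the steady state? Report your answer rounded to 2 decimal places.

In steady state, investment equals break-even investment: s·k^α = (n + g + δ)·k.
Rearranging, k^(1−α) = s / (n + g + δ).
k^0.52 = 0.17 / (0.029 + 0.025 + 0.106) = 0.17 / 0.160 = 1.0625
k* = 1.0625^(1/0.52) ≈ 1.1237
y* = (k*)^α = 1.1237^0.48 ≈ 1.0576
c* = (1 − s)·y* = (1 − 0.17) × 1.0576 ≈ 0.8778

c* ≈ 0.88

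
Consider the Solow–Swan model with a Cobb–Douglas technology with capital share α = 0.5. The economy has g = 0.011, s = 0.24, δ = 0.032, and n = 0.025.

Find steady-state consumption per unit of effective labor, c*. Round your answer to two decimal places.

Steady state requires s·f(k) = (n + g + δ)·k, i.e. s·k^α = (n + g + δ)·k.
Dividing both sides by k: k^(1−α) = s / (n + g + δ).
k^0.5 = 0.24 / (0.025 + 0.011 + 0.032) = 0.24 / 0.068 = 3.5294
k* = 3.5294^(1/0.5) ≈ 12.4567
y* = (k*)^α = 12.4567^0.5 ≈ 3.5294
c* = (1 − s)·y* = (1 − 0.24) × 3.5294 ≈ 2.6823

c* = 2.68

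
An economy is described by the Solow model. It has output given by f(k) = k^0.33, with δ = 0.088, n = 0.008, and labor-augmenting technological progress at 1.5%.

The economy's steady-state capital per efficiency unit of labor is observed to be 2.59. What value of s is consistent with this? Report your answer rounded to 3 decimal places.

s ≈ 0.210

In steady state, investment equals break-even investment: s·k^α = (n + g + δ)·k.
So s / (n + g + δ) = (k*)^(1−α) = 2.59^0.67 = 1.8920.
Therefore s = 1.8920 × (n + g + δ) = 1.8920 × 0.111 = 0.2100.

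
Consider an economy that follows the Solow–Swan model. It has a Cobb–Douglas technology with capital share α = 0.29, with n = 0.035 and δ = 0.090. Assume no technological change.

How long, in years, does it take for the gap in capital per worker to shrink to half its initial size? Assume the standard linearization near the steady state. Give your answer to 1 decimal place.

Near the steady state the convergence rate is λ = (1 − α)(n + δ).
λ = (1 − 0.29) × 0.125 = 0.71 × 0.125 = 0.08875
Half-life = ln 2 / λ = 0.6931 / 0.08875 ≈ 7.81 years

t_½ ≈ 7.8 years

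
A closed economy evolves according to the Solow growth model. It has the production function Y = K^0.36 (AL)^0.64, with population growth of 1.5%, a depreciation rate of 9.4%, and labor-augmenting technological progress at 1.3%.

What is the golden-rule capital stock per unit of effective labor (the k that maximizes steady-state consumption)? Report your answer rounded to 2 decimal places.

k_gold ≈ 5.42

The golden rule sets f'(k) = n + g + δ, i.e. α·k^(α−1) = n + g + δ.
So k^(1−α) = α / (n + g + δ) = 0.36 / 0.122 = 2.9508.
k_gold = 2.9508^(1/0.64) ≈ 5.4235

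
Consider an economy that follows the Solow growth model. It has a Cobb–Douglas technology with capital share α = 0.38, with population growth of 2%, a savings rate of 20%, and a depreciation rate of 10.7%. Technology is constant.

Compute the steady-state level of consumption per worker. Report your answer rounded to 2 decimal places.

c* ≈ 1.06

At the steady state, Δk = 0, so s·k^α = (n + δ)·k.
Dividing both sides by k: k^(1−α) = s / (n + δ).
k^0.62 = 0.20 / (0.020 + 0.107) = 0.20 / 0.127 = 1.5748
k* = 1.5748^(1/0.62) ≈ 2.0802
y* = (k*)^α = 2.0802^0.38 ≈ 1.3209
c* = (1 − s)·y* = (1 − 0.20) × 1.3209 ≈ 1.0567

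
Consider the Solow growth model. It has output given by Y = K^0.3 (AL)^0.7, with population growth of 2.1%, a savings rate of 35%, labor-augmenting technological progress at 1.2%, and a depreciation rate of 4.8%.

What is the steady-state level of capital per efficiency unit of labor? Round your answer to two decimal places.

In steady state, investment equals break-even investment: s·k^α = (n + g + δ)·k.
Dividing both sides by k: k^(1−α) = s / (n + g + δ).
k^0.7 = 0.35 / (0.021 + 0.012 + 0.048) = 0.35 / 0.081 = 4.3210
k* = 4.3210^(1/0.7) ≈ 8.0905

k* = 8.09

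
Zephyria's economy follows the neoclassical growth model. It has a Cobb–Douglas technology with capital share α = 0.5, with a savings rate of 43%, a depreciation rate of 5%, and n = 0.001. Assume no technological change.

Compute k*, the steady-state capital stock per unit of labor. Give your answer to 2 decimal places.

In steady state, investment equals break-even investment: s·k^α = (n + δ)·k.
Rearranging, k^(1−α) = s / (n + δ).
k^0.5 = 0.43 / (0.001 + 0.050) = 0.43 / 0.051 = 8.4314
k* = 8.4314^(1/0.5) ≈ 71.0885

k* = 71.09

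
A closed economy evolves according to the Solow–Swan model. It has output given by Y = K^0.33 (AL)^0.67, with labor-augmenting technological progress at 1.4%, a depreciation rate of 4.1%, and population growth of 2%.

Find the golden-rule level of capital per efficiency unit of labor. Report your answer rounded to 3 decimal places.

The golden rule sets f'(k) = n + g + δ, i.e. α·k^(α−1) = n + g + δ.
So k^(1−α) = α / (n + g + δ) = 0.33 / 0.075 = 4.4000.
k_gold = 4.4000^(1/0.67) ≈ 9.1280

k_gold ≈ 9.128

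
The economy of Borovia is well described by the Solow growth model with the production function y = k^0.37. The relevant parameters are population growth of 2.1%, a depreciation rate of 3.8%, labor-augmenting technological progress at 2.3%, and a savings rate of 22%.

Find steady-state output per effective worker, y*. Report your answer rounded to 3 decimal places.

In steady state, investment equals break-even investment: s·k^α = (n + g + δ)·k.
Rearranging, k^(1−α) = s / (n + g + δ).
k^0.63 = 0.22 / (0.021 + 0.023 + 0.038) = 0.22 / 0.082 = 2.6829
k* = 2.6829^(1/0.63) ≈ 4.7899
y* = (k*)^α = 4.7899^0.37 ≈ 1.7853

y* = 1.785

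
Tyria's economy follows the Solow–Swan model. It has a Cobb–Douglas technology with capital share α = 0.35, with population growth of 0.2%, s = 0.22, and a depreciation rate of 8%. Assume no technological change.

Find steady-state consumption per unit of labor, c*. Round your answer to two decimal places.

c* ≈ 1.33

At the steady state, Δk = 0, so s·k^α = (n + δ)·k.
Dividing both sides by k: k^(1−α) = s / (n + δ).
k^0.65 = 0.22 / (0.002 + 0.080) = 0.22 / 0.082 = 2.6829
k* = 2.6829^(1/0.65) ≈ 4.5645
y* = (k*)^α = 4.5645^0.35 ≈ 1.7013
c* = (1 − s)·y* = (1 − 0.22) × 1.7013 ≈ 1.3270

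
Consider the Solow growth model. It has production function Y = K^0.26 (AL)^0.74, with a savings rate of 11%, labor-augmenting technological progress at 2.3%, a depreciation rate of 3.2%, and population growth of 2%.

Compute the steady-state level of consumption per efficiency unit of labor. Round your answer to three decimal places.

c* ≈ 1.018

At the steady state, Δk = 0, so s·k^α = (n + g + δ)·k.
Dividing both sides by k: k^(1−α) = s / (n + g + δ).
k^0.74 = 0.11 / (0.020 + 0.023 + 0.032) = 0.11 / 0.075 = 1.4667
k* = 1.4667^(1/0.74) ≈ 1.6780
y* = (k*)^α = 1.6780^0.26 ≈ 1.1441
c* = (1 − s)·y* = (1 − 0.11) × 1.1441 ≈ 1.0182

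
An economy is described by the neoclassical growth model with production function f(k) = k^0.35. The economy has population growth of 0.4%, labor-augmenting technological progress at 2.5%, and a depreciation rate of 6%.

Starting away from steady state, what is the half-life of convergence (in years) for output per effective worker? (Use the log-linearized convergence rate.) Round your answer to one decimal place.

about 12.0 years

Near the steady state the convergence rate is λ = (1 − α)(n + g + δ).
λ = (1 − 0.35) × 0.089 = 0.65 × 0.089 = 0.05785
Half-life = ln 2 / λ = 0.6931 / 0.05785 ≈ 11.98 years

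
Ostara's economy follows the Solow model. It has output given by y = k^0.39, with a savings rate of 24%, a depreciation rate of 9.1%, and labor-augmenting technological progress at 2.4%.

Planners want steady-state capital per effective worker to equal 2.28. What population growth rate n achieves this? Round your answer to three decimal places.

Steady state requires s·f(k) = (n + g + δ)·k, i.e. s·k^α = (n + g + δ)·k.
So s / (n + g + δ) = (k*)^(1−α) = 2.28^0.61 = 1.6533.
Therefore n + g + δ = s / 1.6533 = 0.24 / 1.6533 = 0.1452, so n = 0.1452 − 0.115 = 0.0302.

n ≈ 0.030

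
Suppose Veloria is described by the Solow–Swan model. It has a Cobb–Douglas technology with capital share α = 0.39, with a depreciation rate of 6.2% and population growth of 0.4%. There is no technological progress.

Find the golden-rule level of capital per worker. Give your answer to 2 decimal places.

The golden rule sets f'(k) = n + δ, i.e. α·k^(α−1) = n + δ.
So k^(1−α) = α / (n + δ) = 0.39 / 0.066 = 5.9091.
k_gold = 5.9091^(1/0.61) ≈ 18.3988

k_gold ≈ 18.40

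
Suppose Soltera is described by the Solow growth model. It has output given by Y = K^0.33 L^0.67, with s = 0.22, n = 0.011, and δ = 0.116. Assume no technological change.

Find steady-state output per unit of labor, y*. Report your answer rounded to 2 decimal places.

At the steady state, Δk = 0, so s·k^α = (n + δ)·k.
Dividing both sides by k: k^(1−α) = s / (n + δ).
k^0.67 = 0.22 / (0.011 + 0.116) = 0.22 / 0.127 = 1.7323
k* = 1.7323^(1/0.67) ≈ 2.2707
y* = (k*)^α = 2.2707^0.33 ≈ 1.3108

y* ≈ 1.31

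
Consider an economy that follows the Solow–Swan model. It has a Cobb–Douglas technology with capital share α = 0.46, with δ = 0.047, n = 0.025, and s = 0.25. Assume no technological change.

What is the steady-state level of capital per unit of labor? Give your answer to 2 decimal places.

Steady state requires s·f(k) = (n + δ)·k, i.e. s·k^α = (n + δ)·k.
Dividing both sides by k: k^(1−α) = s / (n + δ).
k^0.54 = 0.25 / (0.025 + 0.047) = 0.25 / 0.072 = 3.4722
k* = 3.4722^(1/0.54) ≈ 10.0258

k* = 10.03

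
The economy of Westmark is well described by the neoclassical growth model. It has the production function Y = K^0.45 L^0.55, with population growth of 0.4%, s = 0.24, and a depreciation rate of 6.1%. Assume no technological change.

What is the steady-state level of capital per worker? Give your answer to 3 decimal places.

Steady state requires s·f(k) = (n + δ)·k, i.e. s·k^α = (n + δ)·k.
Dividing both sides by k: k^(1−α) = s / (n + δ).
k^0.55 = 0.24 / (0.004 + 0.061) = 0.24 / 0.065 = 3.6923
k* = 3.6923^(1/0.55) ≈ 10.7510

k* = 10.751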